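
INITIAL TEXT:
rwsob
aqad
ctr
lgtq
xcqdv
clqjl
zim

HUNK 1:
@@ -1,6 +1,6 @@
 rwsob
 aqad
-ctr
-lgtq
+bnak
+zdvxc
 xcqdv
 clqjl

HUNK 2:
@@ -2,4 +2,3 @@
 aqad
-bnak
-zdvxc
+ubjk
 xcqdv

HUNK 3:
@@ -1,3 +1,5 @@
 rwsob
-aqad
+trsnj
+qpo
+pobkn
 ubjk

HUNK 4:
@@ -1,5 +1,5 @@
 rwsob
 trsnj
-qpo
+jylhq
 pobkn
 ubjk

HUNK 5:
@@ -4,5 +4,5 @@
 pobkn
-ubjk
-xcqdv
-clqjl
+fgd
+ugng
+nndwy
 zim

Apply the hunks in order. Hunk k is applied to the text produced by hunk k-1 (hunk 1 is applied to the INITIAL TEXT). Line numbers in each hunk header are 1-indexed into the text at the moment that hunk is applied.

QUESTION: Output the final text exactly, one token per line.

Answer: rwsob
trsnj
jylhq
pobkn
fgd
ugng
nndwy
zim

Derivation:
Hunk 1: at line 1 remove [ctr,lgtq] add [bnak,zdvxc] -> 7 lines: rwsob aqad bnak zdvxc xcqdv clqjl zim
Hunk 2: at line 2 remove [bnak,zdvxc] add [ubjk] -> 6 lines: rwsob aqad ubjk xcqdv clqjl zim
Hunk 3: at line 1 remove [aqad] add [trsnj,qpo,pobkn] -> 8 lines: rwsob trsnj qpo pobkn ubjk xcqdv clqjl zim
Hunk 4: at line 1 remove [qpo] add [jylhq] -> 8 lines: rwsob trsnj jylhq pobkn ubjk xcqdv clqjl zim
Hunk 5: at line 4 remove [ubjk,xcqdv,clqjl] add [fgd,ugng,nndwy] -> 8 lines: rwsob trsnj jylhq pobkn fgd ugng nndwy zim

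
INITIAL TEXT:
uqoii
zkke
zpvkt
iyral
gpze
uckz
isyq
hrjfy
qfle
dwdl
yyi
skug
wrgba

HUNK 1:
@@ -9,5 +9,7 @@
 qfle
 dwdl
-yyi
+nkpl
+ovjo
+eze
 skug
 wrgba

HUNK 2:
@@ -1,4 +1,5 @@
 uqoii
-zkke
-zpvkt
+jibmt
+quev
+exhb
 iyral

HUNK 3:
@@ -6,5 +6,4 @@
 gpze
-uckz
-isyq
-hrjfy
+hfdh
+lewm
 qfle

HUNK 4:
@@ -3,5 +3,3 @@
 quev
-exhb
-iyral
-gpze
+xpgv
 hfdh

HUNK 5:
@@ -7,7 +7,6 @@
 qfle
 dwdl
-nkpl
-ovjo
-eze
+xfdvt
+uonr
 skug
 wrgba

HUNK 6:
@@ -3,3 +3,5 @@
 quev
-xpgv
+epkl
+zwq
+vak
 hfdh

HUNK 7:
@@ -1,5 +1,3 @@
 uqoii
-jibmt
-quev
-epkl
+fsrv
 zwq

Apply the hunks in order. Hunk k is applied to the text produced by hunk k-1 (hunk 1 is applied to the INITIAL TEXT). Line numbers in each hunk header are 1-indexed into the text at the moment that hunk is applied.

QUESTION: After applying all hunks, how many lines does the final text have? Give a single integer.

Hunk 1: at line 9 remove [yyi] add [nkpl,ovjo,eze] -> 15 lines: uqoii zkke zpvkt iyral gpze uckz isyq hrjfy qfle dwdl nkpl ovjo eze skug wrgba
Hunk 2: at line 1 remove [zkke,zpvkt] add [jibmt,quev,exhb] -> 16 lines: uqoii jibmt quev exhb iyral gpze uckz isyq hrjfy qfle dwdl nkpl ovjo eze skug wrgba
Hunk 3: at line 6 remove [uckz,isyq,hrjfy] add [hfdh,lewm] -> 15 lines: uqoii jibmt quev exhb iyral gpze hfdh lewm qfle dwdl nkpl ovjo eze skug wrgba
Hunk 4: at line 3 remove [exhb,iyral,gpze] add [xpgv] -> 13 lines: uqoii jibmt quev xpgv hfdh lewm qfle dwdl nkpl ovjo eze skug wrgba
Hunk 5: at line 7 remove [nkpl,ovjo,eze] add [xfdvt,uonr] -> 12 lines: uqoii jibmt quev xpgv hfdh lewm qfle dwdl xfdvt uonr skug wrgba
Hunk 6: at line 3 remove [xpgv] add [epkl,zwq,vak] -> 14 lines: uqoii jibmt quev epkl zwq vak hfdh lewm qfle dwdl xfdvt uonr skug wrgba
Hunk 7: at line 1 remove [jibmt,quev,epkl] add [fsrv] -> 12 lines: uqoii fsrv zwq vak hfdh lewm qfle dwdl xfdvt uonr skug wrgba
Final line count: 12

Answer: 12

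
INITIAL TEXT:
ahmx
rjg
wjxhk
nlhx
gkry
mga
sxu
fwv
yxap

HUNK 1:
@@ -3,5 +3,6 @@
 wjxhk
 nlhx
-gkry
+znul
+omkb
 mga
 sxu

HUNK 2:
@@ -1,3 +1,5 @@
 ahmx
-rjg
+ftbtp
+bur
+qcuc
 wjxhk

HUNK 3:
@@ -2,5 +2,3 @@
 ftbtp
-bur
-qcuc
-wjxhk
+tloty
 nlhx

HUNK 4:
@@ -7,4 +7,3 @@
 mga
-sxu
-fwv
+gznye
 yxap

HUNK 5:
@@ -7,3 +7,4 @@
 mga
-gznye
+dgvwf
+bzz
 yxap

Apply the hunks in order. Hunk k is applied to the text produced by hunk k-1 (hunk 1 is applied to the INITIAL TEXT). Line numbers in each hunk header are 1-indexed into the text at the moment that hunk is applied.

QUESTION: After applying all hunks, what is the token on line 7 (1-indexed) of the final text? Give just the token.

Hunk 1: at line 3 remove [gkry] add [znul,omkb] -> 10 lines: ahmx rjg wjxhk nlhx znul omkb mga sxu fwv yxap
Hunk 2: at line 1 remove [rjg] add [ftbtp,bur,qcuc] -> 12 lines: ahmx ftbtp bur qcuc wjxhk nlhx znul omkb mga sxu fwv yxap
Hunk 3: at line 2 remove [bur,qcuc,wjxhk] add [tloty] -> 10 lines: ahmx ftbtp tloty nlhx znul omkb mga sxu fwv yxap
Hunk 4: at line 7 remove [sxu,fwv] add [gznye] -> 9 lines: ahmx ftbtp tloty nlhx znul omkb mga gznye yxap
Hunk 5: at line 7 remove [gznye] add [dgvwf,bzz] -> 10 lines: ahmx ftbtp tloty nlhx znul omkb mga dgvwf bzz yxap
Final line 7: mga

Answer: mga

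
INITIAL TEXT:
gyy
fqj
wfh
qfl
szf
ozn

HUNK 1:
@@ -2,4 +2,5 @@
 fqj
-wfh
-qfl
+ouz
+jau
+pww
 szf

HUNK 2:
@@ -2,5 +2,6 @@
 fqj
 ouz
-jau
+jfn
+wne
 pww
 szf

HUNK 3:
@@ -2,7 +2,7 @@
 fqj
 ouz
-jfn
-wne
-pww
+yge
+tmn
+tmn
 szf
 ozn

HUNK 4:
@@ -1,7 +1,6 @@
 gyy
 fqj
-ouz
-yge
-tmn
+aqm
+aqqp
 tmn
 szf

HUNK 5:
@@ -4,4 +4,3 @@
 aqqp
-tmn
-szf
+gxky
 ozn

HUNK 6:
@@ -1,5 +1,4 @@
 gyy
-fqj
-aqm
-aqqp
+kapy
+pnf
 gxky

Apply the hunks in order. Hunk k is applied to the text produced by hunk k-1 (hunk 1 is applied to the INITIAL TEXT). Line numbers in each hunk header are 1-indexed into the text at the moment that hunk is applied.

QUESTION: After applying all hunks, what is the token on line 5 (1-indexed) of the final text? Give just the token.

Hunk 1: at line 2 remove [wfh,qfl] add [ouz,jau,pww] -> 7 lines: gyy fqj ouz jau pww szf ozn
Hunk 2: at line 2 remove [jau] add [jfn,wne] -> 8 lines: gyy fqj ouz jfn wne pww szf ozn
Hunk 3: at line 2 remove [jfn,wne,pww] add [yge,tmn,tmn] -> 8 lines: gyy fqj ouz yge tmn tmn szf ozn
Hunk 4: at line 1 remove [ouz,yge,tmn] add [aqm,aqqp] -> 7 lines: gyy fqj aqm aqqp tmn szf ozn
Hunk 5: at line 4 remove [tmn,szf] add [gxky] -> 6 lines: gyy fqj aqm aqqp gxky ozn
Hunk 6: at line 1 remove [fqj,aqm,aqqp] add [kapy,pnf] -> 5 lines: gyy kapy pnf gxky ozn
Final line 5: ozn

Answer: ozn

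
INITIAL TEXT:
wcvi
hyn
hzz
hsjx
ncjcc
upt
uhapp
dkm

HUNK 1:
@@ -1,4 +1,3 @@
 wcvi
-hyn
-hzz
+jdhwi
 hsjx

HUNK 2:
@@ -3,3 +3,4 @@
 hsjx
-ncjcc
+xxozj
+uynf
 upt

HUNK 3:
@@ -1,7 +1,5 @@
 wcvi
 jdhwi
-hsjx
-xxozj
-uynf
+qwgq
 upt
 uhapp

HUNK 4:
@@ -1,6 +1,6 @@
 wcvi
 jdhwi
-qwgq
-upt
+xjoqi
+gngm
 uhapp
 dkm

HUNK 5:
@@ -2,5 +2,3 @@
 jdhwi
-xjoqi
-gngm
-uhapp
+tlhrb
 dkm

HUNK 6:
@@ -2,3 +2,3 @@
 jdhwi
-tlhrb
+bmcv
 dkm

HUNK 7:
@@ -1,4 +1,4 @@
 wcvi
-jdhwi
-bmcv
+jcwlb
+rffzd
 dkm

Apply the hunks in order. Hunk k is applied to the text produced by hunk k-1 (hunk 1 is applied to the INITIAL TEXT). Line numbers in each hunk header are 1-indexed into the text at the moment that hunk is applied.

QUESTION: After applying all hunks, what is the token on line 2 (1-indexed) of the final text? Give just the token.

Hunk 1: at line 1 remove [hyn,hzz] add [jdhwi] -> 7 lines: wcvi jdhwi hsjx ncjcc upt uhapp dkm
Hunk 2: at line 3 remove [ncjcc] add [xxozj,uynf] -> 8 lines: wcvi jdhwi hsjx xxozj uynf upt uhapp dkm
Hunk 3: at line 1 remove [hsjx,xxozj,uynf] add [qwgq] -> 6 lines: wcvi jdhwi qwgq upt uhapp dkm
Hunk 4: at line 1 remove [qwgq,upt] add [xjoqi,gngm] -> 6 lines: wcvi jdhwi xjoqi gngm uhapp dkm
Hunk 5: at line 2 remove [xjoqi,gngm,uhapp] add [tlhrb] -> 4 lines: wcvi jdhwi tlhrb dkm
Hunk 6: at line 2 remove [tlhrb] add [bmcv] -> 4 lines: wcvi jdhwi bmcv dkm
Hunk 7: at line 1 remove [jdhwi,bmcv] add [jcwlb,rffzd] -> 4 lines: wcvi jcwlb rffzd dkm
Final line 2: jcwlb

Answer: jcwlb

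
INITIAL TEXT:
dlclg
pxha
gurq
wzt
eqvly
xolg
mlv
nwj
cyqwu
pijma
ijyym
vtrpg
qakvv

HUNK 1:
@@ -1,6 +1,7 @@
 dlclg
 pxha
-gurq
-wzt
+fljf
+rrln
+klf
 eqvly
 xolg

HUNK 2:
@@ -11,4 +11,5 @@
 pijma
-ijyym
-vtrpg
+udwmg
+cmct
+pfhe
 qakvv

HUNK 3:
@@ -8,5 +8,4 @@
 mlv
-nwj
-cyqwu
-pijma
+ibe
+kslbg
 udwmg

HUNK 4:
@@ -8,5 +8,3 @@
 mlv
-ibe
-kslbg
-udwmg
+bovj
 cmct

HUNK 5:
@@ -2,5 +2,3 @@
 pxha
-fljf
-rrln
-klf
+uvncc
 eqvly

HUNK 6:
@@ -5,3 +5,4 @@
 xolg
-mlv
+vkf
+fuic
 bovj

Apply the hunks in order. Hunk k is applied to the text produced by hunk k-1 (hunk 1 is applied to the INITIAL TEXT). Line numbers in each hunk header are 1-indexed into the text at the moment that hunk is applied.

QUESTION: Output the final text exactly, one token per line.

Hunk 1: at line 1 remove [gurq,wzt] add [fljf,rrln,klf] -> 14 lines: dlclg pxha fljf rrln klf eqvly xolg mlv nwj cyqwu pijma ijyym vtrpg qakvv
Hunk 2: at line 11 remove [ijyym,vtrpg] add [udwmg,cmct,pfhe] -> 15 lines: dlclg pxha fljf rrln klf eqvly xolg mlv nwj cyqwu pijma udwmg cmct pfhe qakvv
Hunk 3: at line 8 remove [nwj,cyqwu,pijma] add [ibe,kslbg] -> 14 lines: dlclg pxha fljf rrln klf eqvly xolg mlv ibe kslbg udwmg cmct pfhe qakvv
Hunk 4: at line 8 remove [ibe,kslbg,udwmg] add [bovj] -> 12 lines: dlclg pxha fljf rrln klf eqvly xolg mlv bovj cmct pfhe qakvv
Hunk 5: at line 2 remove [fljf,rrln,klf] add [uvncc] -> 10 lines: dlclg pxha uvncc eqvly xolg mlv bovj cmct pfhe qakvv
Hunk 6: at line 5 remove [mlv] add [vkf,fuic] -> 11 lines: dlclg pxha uvncc eqvly xolg vkf fuic bovj cmct pfhe qakvv

Answer: dlclg
pxha
uvncc
eqvly
xolg
vkf
fuic
bovj
cmct
pfhe
qakvv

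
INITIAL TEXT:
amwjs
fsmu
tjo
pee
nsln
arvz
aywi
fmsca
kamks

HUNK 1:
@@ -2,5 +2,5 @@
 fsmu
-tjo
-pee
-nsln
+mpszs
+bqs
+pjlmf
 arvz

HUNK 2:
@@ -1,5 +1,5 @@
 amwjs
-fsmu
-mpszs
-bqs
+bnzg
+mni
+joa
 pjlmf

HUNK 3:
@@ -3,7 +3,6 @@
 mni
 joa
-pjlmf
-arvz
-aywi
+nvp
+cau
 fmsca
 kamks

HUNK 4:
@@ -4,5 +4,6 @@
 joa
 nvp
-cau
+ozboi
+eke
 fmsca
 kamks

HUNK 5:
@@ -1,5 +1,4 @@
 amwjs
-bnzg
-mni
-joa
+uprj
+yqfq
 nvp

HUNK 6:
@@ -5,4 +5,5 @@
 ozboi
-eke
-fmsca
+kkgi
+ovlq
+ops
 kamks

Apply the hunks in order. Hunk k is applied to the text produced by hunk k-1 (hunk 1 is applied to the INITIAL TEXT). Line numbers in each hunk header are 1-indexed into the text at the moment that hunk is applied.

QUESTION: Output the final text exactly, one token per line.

Hunk 1: at line 2 remove [tjo,pee,nsln] add [mpszs,bqs,pjlmf] -> 9 lines: amwjs fsmu mpszs bqs pjlmf arvz aywi fmsca kamks
Hunk 2: at line 1 remove [fsmu,mpszs,bqs] add [bnzg,mni,joa] -> 9 lines: amwjs bnzg mni joa pjlmf arvz aywi fmsca kamks
Hunk 3: at line 3 remove [pjlmf,arvz,aywi] add [nvp,cau] -> 8 lines: amwjs bnzg mni joa nvp cau fmsca kamks
Hunk 4: at line 4 remove [cau] add [ozboi,eke] -> 9 lines: amwjs bnzg mni joa nvp ozboi eke fmsca kamks
Hunk 5: at line 1 remove [bnzg,mni,joa] add [uprj,yqfq] -> 8 lines: amwjs uprj yqfq nvp ozboi eke fmsca kamks
Hunk 6: at line 5 remove [eke,fmsca] add [kkgi,ovlq,ops] -> 9 lines: amwjs uprj yqfq nvp ozboi kkgi ovlq ops kamks

Answer: amwjs
uprj
yqfq
nvp
ozboi
kkgi
ovlq
ops
kamks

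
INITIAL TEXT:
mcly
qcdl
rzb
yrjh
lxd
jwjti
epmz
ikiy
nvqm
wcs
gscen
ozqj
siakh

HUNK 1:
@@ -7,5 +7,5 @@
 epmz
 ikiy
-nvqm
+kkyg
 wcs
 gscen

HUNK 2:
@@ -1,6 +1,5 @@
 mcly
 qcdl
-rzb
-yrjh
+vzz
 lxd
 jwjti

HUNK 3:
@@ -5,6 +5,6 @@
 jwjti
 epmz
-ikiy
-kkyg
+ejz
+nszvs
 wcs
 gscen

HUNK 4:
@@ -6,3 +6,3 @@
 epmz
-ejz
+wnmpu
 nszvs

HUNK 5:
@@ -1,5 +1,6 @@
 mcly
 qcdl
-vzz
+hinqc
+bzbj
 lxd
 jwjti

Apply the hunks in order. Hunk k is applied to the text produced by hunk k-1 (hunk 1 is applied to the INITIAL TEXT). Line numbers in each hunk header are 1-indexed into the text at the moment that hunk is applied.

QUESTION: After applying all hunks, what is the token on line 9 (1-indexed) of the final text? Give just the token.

Answer: nszvs

Derivation:
Hunk 1: at line 7 remove [nvqm] add [kkyg] -> 13 lines: mcly qcdl rzb yrjh lxd jwjti epmz ikiy kkyg wcs gscen ozqj siakh
Hunk 2: at line 1 remove [rzb,yrjh] add [vzz] -> 12 lines: mcly qcdl vzz lxd jwjti epmz ikiy kkyg wcs gscen ozqj siakh
Hunk 3: at line 5 remove [ikiy,kkyg] add [ejz,nszvs] -> 12 lines: mcly qcdl vzz lxd jwjti epmz ejz nszvs wcs gscen ozqj siakh
Hunk 4: at line 6 remove [ejz] add [wnmpu] -> 12 lines: mcly qcdl vzz lxd jwjti epmz wnmpu nszvs wcs gscen ozqj siakh
Hunk 5: at line 1 remove [vzz] add [hinqc,bzbj] -> 13 lines: mcly qcdl hinqc bzbj lxd jwjti epmz wnmpu nszvs wcs gscen ozqj siakh
Final line 9: nszvs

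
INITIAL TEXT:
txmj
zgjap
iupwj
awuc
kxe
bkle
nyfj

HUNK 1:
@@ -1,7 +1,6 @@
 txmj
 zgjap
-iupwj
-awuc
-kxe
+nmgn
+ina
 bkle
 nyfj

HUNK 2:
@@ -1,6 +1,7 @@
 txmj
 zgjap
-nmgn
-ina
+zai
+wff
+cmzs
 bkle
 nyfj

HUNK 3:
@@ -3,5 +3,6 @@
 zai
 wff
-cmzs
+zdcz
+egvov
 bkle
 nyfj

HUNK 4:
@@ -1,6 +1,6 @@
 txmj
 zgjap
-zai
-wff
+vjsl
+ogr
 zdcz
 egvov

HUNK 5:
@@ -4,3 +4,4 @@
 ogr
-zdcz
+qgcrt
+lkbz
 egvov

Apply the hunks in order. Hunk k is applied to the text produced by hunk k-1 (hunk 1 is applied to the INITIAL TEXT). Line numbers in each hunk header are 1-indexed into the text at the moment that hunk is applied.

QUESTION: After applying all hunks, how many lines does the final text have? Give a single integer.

Answer: 9

Derivation:
Hunk 1: at line 1 remove [iupwj,awuc,kxe] add [nmgn,ina] -> 6 lines: txmj zgjap nmgn ina bkle nyfj
Hunk 2: at line 1 remove [nmgn,ina] add [zai,wff,cmzs] -> 7 lines: txmj zgjap zai wff cmzs bkle nyfj
Hunk 3: at line 3 remove [cmzs] add [zdcz,egvov] -> 8 lines: txmj zgjap zai wff zdcz egvov bkle nyfj
Hunk 4: at line 1 remove [zai,wff] add [vjsl,ogr] -> 8 lines: txmj zgjap vjsl ogr zdcz egvov bkle nyfj
Hunk 5: at line 4 remove [zdcz] add [qgcrt,lkbz] -> 9 lines: txmj zgjap vjsl ogr qgcrt lkbz egvov bkle nyfj
Final line count: 9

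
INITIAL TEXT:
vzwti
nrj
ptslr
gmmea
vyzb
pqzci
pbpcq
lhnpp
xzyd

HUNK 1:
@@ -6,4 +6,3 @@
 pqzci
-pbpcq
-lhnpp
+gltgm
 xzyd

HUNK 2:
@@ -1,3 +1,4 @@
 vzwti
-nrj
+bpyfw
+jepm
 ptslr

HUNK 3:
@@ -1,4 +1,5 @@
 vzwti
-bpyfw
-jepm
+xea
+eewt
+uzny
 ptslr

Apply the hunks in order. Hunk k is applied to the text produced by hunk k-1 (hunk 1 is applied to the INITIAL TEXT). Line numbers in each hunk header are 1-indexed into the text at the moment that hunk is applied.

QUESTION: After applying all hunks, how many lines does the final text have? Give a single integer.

Hunk 1: at line 6 remove [pbpcq,lhnpp] add [gltgm] -> 8 lines: vzwti nrj ptslr gmmea vyzb pqzci gltgm xzyd
Hunk 2: at line 1 remove [nrj] add [bpyfw,jepm] -> 9 lines: vzwti bpyfw jepm ptslr gmmea vyzb pqzci gltgm xzyd
Hunk 3: at line 1 remove [bpyfw,jepm] add [xea,eewt,uzny] -> 10 lines: vzwti xea eewt uzny ptslr gmmea vyzb pqzci gltgm xzyd
Final line count: 10

Answer: 10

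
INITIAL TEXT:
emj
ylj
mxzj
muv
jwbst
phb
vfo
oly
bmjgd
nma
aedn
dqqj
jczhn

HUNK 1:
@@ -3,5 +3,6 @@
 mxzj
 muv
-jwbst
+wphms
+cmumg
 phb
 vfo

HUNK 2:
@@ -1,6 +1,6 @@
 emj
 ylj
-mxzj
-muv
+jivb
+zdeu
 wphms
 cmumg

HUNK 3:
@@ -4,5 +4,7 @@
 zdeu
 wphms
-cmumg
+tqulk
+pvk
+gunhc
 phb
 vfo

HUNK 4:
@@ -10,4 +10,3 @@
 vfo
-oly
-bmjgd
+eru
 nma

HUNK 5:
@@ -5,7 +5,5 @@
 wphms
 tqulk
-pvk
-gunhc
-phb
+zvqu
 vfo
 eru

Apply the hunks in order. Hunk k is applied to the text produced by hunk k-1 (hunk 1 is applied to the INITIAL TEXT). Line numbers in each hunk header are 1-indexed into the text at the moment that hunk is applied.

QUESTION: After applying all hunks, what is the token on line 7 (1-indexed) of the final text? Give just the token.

Answer: zvqu

Derivation:
Hunk 1: at line 3 remove [jwbst] add [wphms,cmumg] -> 14 lines: emj ylj mxzj muv wphms cmumg phb vfo oly bmjgd nma aedn dqqj jczhn
Hunk 2: at line 1 remove [mxzj,muv] add [jivb,zdeu] -> 14 lines: emj ylj jivb zdeu wphms cmumg phb vfo oly bmjgd nma aedn dqqj jczhn
Hunk 3: at line 4 remove [cmumg] add [tqulk,pvk,gunhc] -> 16 lines: emj ylj jivb zdeu wphms tqulk pvk gunhc phb vfo oly bmjgd nma aedn dqqj jczhn
Hunk 4: at line 10 remove [oly,bmjgd] add [eru] -> 15 lines: emj ylj jivb zdeu wphms tqulk pvk gunhc phb vfo eru nma aedn dqqj jczhn
Hunk 5: at line 5 remove [pvk,gunhc,phb] add [zvqu] -> 13 lines: emj ylj jivb zdeu wphms tqulk zvqu vfo eru nma aedn dqqj jczhn
Final line 7: zvqu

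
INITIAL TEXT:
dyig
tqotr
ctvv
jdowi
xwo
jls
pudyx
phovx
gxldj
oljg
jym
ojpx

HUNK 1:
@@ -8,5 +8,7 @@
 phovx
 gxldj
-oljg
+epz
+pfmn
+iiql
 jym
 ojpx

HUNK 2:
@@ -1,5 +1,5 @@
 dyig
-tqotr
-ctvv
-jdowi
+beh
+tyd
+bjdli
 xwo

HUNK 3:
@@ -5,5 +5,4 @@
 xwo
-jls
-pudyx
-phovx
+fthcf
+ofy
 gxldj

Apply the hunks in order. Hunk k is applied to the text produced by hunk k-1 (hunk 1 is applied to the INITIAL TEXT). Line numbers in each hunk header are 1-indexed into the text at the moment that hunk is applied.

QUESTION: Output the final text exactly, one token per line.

Answer: dyig
beh
tyd
bjdli
xwo
fthcf
ofy
gxldj
epz
pfmn
iiql
jym
ojpx

Derivation:
Hunk 1: at line 8 remove [oljg] add [epz,pfmn,iiql] -> 14 lines: dyig tqotr ctvv jdowi xwo jls pudyx phovx gxldj epz pfmn iiql jym ojpx
Hunk 2: at line 1 remove [tqotr,ctvv,jdowi] add [beh,tyd,bjdli] -> 14 lines: dyig beh tyd bjdli xwo jls pudyx phovx gxldj epz pfmn iiql jym ojpx
Hunk 3: at line 5 remove [jls,pudyx,phovx] add [fthcf,ofy] -> 13 lines: dyig beh tyd bjdli xwo fthcf ofy gxldj epz pfmn iiql jym ojpx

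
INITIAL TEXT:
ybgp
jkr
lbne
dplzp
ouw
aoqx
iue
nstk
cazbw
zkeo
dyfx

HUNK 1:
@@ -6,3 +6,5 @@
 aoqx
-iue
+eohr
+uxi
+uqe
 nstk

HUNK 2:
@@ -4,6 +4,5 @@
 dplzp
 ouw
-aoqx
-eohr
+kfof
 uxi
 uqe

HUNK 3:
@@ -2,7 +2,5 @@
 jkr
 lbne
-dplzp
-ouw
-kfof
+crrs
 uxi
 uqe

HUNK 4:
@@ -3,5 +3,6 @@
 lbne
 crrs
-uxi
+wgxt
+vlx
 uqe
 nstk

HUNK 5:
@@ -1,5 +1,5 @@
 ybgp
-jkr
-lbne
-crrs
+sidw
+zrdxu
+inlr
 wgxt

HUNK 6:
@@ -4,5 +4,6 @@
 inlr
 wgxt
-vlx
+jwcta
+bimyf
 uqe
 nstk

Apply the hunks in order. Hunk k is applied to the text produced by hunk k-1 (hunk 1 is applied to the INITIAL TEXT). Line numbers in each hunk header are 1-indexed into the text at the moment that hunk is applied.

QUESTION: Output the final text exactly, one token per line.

Answer: ybgp
sidw
zrdxu
inlr
wgxt
jwcta
bimyf
uqe
nstk
cazbw
zkeo
dyfx

Derivation:
Hunk 1: at line 6 remove [iue] add [eohr,uxi,uqe] -> 13 lines: ybgp jkr lbne dplzp ouw aoqx eohr uxi uqe nstk cazbw zkeo dyfx
Hunk 2: at line 4 remove [aoqx,eohr] add [kfof] -> 12 lines: ybgp jkr lbne dplzp ouw kfof uxi uqe nstk cazbw zkeo dyfx
Hunk 3: at line 2 remove [dplzp,ouw,kfof] add [crrs] -> 10 lines: ybgp jkr lbne crrs uxi uqe nstk cazbw zkeo dyfx
Hunk 4: at line 3 remove [uxi] add [wgxt,vlx] -> 11 lines: ybgp jkr lbne crrs wgxt vlx uqe nstk cazbw zkeo dyfx
Hunk 5: at line 1 remove [jkr,lbne,crrs] add [sidw,zrdxu,inlr] -> 11 lines: ybgp sidw zrdxu inlr wgxt vlx uqe nstk cazbw zkeo dyfx
Hunk 6: at line 4 remove [vlx] add [jwcta,bimyf] -> 12 lines: ybgp sidw zrdxu inlr wgxt jwcta bimyf uqe nstk cazbw zkeo dyfx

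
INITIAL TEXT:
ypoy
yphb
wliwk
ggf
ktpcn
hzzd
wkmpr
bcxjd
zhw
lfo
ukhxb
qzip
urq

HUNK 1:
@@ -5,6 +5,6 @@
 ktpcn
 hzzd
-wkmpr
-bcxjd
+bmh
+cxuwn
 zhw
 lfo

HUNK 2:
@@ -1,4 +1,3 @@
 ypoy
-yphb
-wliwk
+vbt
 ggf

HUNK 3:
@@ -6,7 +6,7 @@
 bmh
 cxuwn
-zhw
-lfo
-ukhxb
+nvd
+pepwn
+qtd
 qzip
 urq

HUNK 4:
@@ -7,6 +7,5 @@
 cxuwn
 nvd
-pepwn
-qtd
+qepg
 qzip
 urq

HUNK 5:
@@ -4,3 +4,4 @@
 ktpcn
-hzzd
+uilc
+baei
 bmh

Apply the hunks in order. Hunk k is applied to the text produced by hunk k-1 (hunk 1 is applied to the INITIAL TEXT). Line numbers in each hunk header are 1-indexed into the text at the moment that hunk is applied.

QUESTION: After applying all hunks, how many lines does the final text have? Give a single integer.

Answer: 12

Derivation:
Hunk 1: at line 5 remove [wkmpr,bcxjd] add [bmh,cxuwn] -> 13 lines: ypoy yphb wliwk ggf ktpcn hzzd bmh cxuwn zhw lfo ukhxb qzip urq
Hunk 2: at line 1 remove [yphb,wliwk] add [vbt] -> 12 lines: ypoy vbt ggf ktpcn hzzd bmh cxuwn zhw lfo ukhxb qzip urq
Hunk 3: at line 6 remove [zhw,lfo,ukhxb] add [nvd,pepwn,qtd] -> 12 lines: ypoy vbt ggf ktpcn hzzd bmh cxuwn nvd pepwn qtd qzip urq
Hunk 4: at line 7 remove [pepwn,qtd] add [qepg] -> 11 lines: ypoy vbt ggf ktpcn hzzd bmh cxuwn nvd qepg qzip urq
Hunk 5: at line 4 remove [hzzd] add [uilc,baei] -> 12 lines: ypoy vbt ggf ktpcn uilc baei bmh cxuwn nvd qepg qzip urq
Final line count: 12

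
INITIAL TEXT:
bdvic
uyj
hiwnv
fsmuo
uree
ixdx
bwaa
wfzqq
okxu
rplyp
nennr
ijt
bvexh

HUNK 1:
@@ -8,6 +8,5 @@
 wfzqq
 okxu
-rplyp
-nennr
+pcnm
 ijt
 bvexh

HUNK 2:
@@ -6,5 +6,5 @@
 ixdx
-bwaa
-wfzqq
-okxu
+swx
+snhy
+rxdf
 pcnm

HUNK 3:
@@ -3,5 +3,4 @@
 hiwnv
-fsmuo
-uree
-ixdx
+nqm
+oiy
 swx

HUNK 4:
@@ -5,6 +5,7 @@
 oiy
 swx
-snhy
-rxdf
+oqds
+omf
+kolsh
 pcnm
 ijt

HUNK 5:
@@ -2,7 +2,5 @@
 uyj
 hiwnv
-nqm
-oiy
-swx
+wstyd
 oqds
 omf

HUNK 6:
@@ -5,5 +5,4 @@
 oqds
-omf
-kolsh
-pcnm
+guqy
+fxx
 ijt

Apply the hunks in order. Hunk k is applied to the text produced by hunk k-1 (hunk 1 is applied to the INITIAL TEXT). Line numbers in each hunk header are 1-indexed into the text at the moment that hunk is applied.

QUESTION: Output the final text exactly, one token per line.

Hunk 1: at line 8 remove [rplyp,nennr] add [pcnm] -> 12 lines: bdvic uyj hiwnv fsmuo uree ixdx bwaa wfzqq okxu pcnm ijt bvexh
Hunk 2: at line 6 remove [bwaa,wfzqq,okxu] add [swx,snhy,rxdf] -> 12 lines: bdvic uyj hiwnv fsmuo uree ixdx swx snhy rxdf pcnm ijt bvexh
Hunk 3: at line 3 remove [fsmuo,uree,ixdx] add [nqm,oiy] -> 11 lines: bdvic uyj hiwnv nqm oiy swx snhy rxdf pcnm ijt bvexh
Hunk 4: at line 5 remove [snhy,rxdf] add [oqds,omf,kolsh] -> 12 lines: bdvic uyj hiwnv nqm oiy swx oqds omf kolsh pcnm ijt bvexh
Hunk 5: at line 2 remove [nqm,oiy,swx] add [wstyd] -> 10 lines: bdvic uyj hiwnv wstyd oqds omf kolsh pcnm ijt bvexh
Hunk 6: at line 5 remove [omf,kolsh,pcnm] add [guqy,fxx] -> 9 lines: bdvic uyj hiwnv wstyd oqds guqy fxx ijt bvexh

Answer: bdvic
uyj
hiwnv
wstyd
oqds
guqy
fxx
ijt
bvexh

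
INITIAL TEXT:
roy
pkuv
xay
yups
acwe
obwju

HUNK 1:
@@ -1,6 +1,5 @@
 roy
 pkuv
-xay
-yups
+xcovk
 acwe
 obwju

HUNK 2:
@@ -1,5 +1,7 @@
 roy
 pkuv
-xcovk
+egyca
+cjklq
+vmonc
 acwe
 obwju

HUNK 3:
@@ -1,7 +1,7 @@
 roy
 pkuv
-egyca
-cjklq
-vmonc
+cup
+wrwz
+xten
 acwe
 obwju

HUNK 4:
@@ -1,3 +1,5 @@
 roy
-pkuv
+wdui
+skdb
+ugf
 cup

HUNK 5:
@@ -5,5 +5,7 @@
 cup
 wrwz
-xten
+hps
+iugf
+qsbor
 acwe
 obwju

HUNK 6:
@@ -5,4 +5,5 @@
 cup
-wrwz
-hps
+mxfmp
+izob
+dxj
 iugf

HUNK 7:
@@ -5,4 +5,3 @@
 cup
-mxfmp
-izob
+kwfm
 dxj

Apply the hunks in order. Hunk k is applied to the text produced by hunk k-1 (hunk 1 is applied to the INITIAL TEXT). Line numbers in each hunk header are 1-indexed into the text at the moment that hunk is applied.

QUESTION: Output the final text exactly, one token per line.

Hunk 1: at line 1 remove [xay,yups] add [xcovk] -> 5 lines: roy pkuv xcovk acwe obwju
Hunk 2: at line 1 remove [xcovk] add [egyca,cjklq,vmonc] -> 7 lines: roy pkuv egyca cjklq vmonc acwe obwju
Hunk 3: at line 1 remove [egyca,cjklq,vmonc] add [cup,wrwz,xten] -> 7 lines: roy pkuv cup wrwz xten acwe obwju
Hunk 4: at line 1 remove [pkuv] add [wdui,skdb,ugf] -> 9 lines: roy wdui skdb ugf cup wrwz xten acwe obwju
Hunk 5: at line 5 remove [xten] add [hps,iugf,qsbor] -> 11 lines: roy wdui skdb ugf cup wrwz hps iugf qsbor acwe obwju
Hunk 6: at line 5 remove [wrwz,hps] add [mxfmp,izob,dxj] -> 12 lines: roy wdui skdb ugf cup mxfmp izob dxj iugf qsbor acwe obwju
Hunk 7: at line 5 remove [mxfmp,izob] add [kwfm] -> 11 lines: roy wdui skdb ugf cup kwfm dxj iugf qsbor acwe obwju

Answer: roy
wdui
skdb
ugf
cup
kwfm
dxj
iugf
qsbor
acwe
obwju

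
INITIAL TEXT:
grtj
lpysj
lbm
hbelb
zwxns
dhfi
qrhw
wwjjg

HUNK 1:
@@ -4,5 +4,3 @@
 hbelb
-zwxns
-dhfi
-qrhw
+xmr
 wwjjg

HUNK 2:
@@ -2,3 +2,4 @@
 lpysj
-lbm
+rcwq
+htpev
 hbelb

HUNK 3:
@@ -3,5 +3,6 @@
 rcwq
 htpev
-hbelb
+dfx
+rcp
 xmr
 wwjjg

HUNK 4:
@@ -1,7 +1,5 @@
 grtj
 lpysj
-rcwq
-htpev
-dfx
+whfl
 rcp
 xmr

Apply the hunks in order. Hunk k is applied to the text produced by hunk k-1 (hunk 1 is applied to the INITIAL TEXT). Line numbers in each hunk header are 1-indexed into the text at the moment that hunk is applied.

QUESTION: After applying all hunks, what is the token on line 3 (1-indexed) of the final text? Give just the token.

Hunk 1: at line 4 remove [zwxns,dhfi,qrhw] add [xmr] -> 6 lines: grtj lpysj lbm hbelb xmr wwjjg
Hunk 2: at line 2 remove [lbm] add [rcwq,htpev] -> 7 lines: grtj lpysj rcwq htpev hbelb xmr wwjjg
Hunk 3: at line 3 remove [hbelb] add [dfx,rcp] -> 8 lines: grtj lpysj rcwq htpev dfx rcp xmr wwjjg
Hunk 4: at line 1 remove [rcwq,htpev,dfx] add [whfl] -> 6 lines: grtj lpysj whfl rcp xmr wwjjg
Final line 3: whfl

Answer: whfl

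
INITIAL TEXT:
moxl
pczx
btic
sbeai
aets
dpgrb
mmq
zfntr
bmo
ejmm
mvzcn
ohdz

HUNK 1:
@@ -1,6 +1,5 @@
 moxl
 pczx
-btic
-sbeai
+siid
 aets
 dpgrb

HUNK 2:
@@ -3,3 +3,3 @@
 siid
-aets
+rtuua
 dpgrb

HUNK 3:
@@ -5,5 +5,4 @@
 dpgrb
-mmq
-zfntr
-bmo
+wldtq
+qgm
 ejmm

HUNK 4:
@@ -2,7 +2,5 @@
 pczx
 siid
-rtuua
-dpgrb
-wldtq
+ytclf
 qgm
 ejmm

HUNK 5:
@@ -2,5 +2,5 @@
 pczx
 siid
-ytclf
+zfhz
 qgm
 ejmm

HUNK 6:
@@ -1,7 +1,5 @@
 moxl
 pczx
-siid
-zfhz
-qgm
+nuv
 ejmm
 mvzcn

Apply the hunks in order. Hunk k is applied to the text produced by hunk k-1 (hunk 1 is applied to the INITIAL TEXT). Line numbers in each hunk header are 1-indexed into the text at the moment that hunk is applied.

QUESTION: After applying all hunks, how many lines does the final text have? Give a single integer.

Hunk 1: at line 1 remove [btic,sbeai] add [siid] -> 11 lines: moxl pczx siid aets dpgrb mmq zfntr bmo ejmm mvzcn ohdz
Hunk 2: at line 3 remove [aets] add [rtuua] -> 11 lines: moxl pczx siid rtuua dpgrb mmq zfntr bmo ejmm mvzcn ohdz
Hunk 3: at line 5 remove [mmq,zfntr,bmo] add [wldtq,qgm] -> 10 lines: moxl pczx siid rtuua dpgrb wldtq qgm ejmm mvzcn ohdz
Hunk 4: at line 2 remove [rtuua,dpgrb,wldtq] add [ytclf] -> 8 lines: moxl pczx siid ytclf qgm ejmm mvzcn ohdz
Hunk 5: at line 2 remove [ytclf] add [zfhz] -> 8 lines: moxl pczx siid zfhz qgm ejmm mvzcn ohdz
Hunk 6: at line 1 remove [siid,zfhz,qgm] add [nuv] -> 6 lines: moxl pczx nuv ejmm mvzcn ohdz
Final line count: 6

Answer: 6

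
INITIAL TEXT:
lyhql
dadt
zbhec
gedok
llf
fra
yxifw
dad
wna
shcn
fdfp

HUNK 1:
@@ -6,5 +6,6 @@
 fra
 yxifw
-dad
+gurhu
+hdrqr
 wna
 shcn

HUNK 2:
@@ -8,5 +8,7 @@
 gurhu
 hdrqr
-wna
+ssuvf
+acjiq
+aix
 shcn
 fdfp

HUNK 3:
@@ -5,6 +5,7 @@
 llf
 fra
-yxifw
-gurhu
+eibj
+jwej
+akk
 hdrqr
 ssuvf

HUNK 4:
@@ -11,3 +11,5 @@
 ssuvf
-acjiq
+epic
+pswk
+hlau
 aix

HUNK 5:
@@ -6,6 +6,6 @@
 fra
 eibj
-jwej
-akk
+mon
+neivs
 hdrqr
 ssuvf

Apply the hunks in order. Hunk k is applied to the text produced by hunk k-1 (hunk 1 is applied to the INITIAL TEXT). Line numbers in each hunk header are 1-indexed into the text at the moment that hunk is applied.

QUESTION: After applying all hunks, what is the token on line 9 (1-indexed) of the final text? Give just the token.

Answer: neivs

Derivation:
Hunk 1: at line 6 remove [dad] add [gurhu,hdrqr] -> 12 lines: lyhql dadt zbhec gedok llf fra yxifw gurhu hdrqr wna shcn fdfp
Hunk 2: at line 8 remove [wna] add [ssuvf,acjiq,aix] -> 14 lines: lyhql dadt zbhec gedok llf fra yxifw gurhu hdrqr ssuvf acjiq aix shcn fdfp
Hunk 3: at line 5 remove [yxifw,gurhu] add [eibj,jwej,akk] -> 15 lines: lyhql dadt zbhec gedok llf fra eibj jwej akk hdrqr ssuvf acjiq aix shcn fdfp
Hunk 4: at line 11 remove [acjiq] add [epic,pswk,hlau] -> 17 lines: lyhql dadt zbhec gedok llf fra eibj jwej akk hdrqr ssuvf epic pswk hlau aix shcn fdfp
Hunk 5: at line 6 remove [jwej,akk] add [mon,neivs] -> 17 lines: lyhql dadt zbhec gedok llf fra eibj mon neivs hdrqr ssuvf epic pswk hlau aix shcn fdfp
Final line 9: neivs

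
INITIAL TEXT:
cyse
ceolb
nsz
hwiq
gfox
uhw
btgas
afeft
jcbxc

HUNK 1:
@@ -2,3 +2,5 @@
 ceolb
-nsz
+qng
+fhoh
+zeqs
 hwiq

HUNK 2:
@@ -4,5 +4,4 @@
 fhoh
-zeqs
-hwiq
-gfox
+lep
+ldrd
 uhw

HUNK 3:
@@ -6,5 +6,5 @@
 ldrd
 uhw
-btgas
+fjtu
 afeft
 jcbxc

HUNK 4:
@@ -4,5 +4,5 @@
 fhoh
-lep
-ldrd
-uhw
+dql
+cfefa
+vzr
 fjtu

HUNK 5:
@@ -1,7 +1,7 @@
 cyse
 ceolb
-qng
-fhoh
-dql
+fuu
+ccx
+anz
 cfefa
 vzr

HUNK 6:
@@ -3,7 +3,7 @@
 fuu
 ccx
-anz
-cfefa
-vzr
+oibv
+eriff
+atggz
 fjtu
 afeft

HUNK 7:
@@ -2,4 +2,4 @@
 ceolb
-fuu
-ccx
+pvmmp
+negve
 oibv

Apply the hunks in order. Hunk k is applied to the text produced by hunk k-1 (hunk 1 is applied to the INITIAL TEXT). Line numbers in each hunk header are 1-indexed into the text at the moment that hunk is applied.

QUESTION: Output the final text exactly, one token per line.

Answer: cyse
ceolb
pvmmp
negve
oibv
eriff
atggz
fjtu
afeft
jcbxc

Derivation:
Hunk 1: at line 2 remove [nsz] add [qng,fhoh,zeqs] -> 11 lines: cyse ceolb qng fhoh zeqs hwiq gfox uhw btgas afeft jcbxc
Hunk 2: at line 4 remove [zeqs,hwiq,gfox] add [lep,ldrd] -> 10 lines: cyse ceolb qng fhoh lep ldrd uhw btgas afeft jcbxc
Hunk 3: at line 6 remove [btgas] add [fjtu] -> 10 lines: cyse ceolb qng fhoh lep ldrd uhw fjtu afeft jcbxc
Hunk 4: at line 4 remove [lep,ldrd,uhw] add [dql,cfefa,vzr] -> 10 lines: cyse ceolb qng fhoh dql cfefa vzr fjtu afeft jcbxc
Hunk 5: at line 1 remove [qng,fhoh,dql] add [fuu,ccx,anz] -> 10 lines: cyse ceolb fuu ccx anz cfefa vzr fjtu afeft jcbxc
Hunk 6: at line 3 remove [anz,cfefa,vzr] add [oibv,eriff,atggz] -> 10 lines: cyse ceolb fuu ccx oibv eriff atggz fjtu afeft jcbxc
Hunk 7: at line 2 remove [fuu,ccx] add [pvmmp,negve] -> 10 lines: cyse ceolb pvmmp negve oibv eriff atggz fjtu afeft jcbxc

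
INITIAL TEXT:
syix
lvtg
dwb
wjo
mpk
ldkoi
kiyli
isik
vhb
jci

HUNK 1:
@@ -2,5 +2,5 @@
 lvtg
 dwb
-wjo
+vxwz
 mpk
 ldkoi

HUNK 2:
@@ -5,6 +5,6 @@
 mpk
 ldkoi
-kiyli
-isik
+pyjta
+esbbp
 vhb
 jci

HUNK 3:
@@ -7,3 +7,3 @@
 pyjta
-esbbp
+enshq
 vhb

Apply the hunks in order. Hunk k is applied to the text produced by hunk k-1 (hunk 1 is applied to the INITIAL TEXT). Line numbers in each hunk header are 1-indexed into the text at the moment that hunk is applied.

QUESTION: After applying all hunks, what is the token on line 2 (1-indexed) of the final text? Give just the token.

Answer: lvtg

Derivation:
Hunk 1: at line 2 remove [wjo] add [vxwz] -> 10 lines: syix lvtg dwb vxwz mpk ldkoi kiyli isik vhb jci
Hunk 2: at line 5 remove [kiyli,isik] add [pyjta,esbbp] -> 10 lines: syix lvtg dwb vxwz mpk ldkoi pyjta esbbp vhb jci
Hunk 3: at line 7 remove [esbbp] add [enshq] -> 10 lines: syix lvtg dwb vxwz mpk ldkoi pyjta enshq vhb jci
Final line 2: lvtg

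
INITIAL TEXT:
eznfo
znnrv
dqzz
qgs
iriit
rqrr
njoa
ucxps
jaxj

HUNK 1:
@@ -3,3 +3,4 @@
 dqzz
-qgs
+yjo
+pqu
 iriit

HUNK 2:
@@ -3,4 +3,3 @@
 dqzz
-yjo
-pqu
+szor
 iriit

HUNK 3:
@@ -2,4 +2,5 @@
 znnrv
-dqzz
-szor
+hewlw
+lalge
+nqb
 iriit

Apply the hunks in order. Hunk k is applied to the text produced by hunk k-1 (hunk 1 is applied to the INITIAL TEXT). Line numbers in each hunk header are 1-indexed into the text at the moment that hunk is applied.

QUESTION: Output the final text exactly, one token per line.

Answer: eznfo
znnrv
hewlw
lalge
nqb
iriit
rqrr
njoa
ucxps
jaxj

Derivation:
Hunk 1: at line 3 remove [qgs] add [yjo,pqu] -> 10 lines: eznfo znnrv dqzz yjo pqu iriit rqrr njoa ucxps jaxj
Hunk 2: at line 3 remove [yjo,pqu] add [szor] -> 9 lines: eznfo znnrv dqzz szor iriit rqrr njoa ucxps jaxj
Hunk 3: at line 2 remove [dqzz,szor] add [hewlw,lalge,nqb] -> 10 lines: eznfo znnrv hewlw lalge nqb iriit rqrr njoa ucxps jaxj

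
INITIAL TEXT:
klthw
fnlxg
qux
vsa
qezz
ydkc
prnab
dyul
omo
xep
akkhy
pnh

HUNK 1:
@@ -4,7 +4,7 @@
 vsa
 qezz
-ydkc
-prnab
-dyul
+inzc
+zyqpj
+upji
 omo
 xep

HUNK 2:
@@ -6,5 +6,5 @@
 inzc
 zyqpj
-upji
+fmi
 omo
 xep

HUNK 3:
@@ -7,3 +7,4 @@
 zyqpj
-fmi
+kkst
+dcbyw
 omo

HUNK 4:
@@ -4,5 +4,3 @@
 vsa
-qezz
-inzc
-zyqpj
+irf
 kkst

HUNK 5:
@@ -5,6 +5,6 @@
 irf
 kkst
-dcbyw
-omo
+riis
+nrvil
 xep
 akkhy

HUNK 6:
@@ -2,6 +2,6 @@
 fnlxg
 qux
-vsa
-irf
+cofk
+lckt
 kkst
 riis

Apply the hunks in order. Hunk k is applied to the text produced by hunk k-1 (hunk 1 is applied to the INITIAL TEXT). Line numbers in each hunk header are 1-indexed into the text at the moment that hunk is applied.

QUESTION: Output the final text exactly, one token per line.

Hunk 1: at line 4 remove [ydkc,prnab,dyul] add [inzc,zyqpj,upji] -> 12 lines: klthw fnlxg qux vsa qezz inzc zyqpj upji omo xep akkhy pnh
Hunk 2: at line 6 remove [upji] add [fmi] -> 12 lines: klthw fnlxg qux vsa qezz inzc zyqpj fmi omo xep akkhy pnh
Hunk 3: at line 7 remove [fmi] add [kkst,dcbyw] -> 13 lines: klthw fnlxg qux vsa qezz inzc zyqpj kkst dcbyw omo xep akkhy pnh
Hunk 4: at line 4 remove [qezz,inzc,zyqpj] add [irf] -> 11 lines: klthw fnlxg qux vsa irf kkst dcbyw omo xep akkhy pnh
Hunk 5: at line 5 remove [dcbyw,omo] add [riis,nrvil] -> 11 lines: klthw fnlxg qux vsa irf kkst riis nrvil xep akkhy pnh
Hunk 6: at line 2 remove [vsa,irf] add [cofk,lckt] -> 11 lines: klthw fnlxg qux cofk lckt kkst riis nrvil xep akkhy pnh

Answer: klthw
fnlxg
qux
cofk
lckt
kkst
riis
nrvil
xep
akkhy
pnh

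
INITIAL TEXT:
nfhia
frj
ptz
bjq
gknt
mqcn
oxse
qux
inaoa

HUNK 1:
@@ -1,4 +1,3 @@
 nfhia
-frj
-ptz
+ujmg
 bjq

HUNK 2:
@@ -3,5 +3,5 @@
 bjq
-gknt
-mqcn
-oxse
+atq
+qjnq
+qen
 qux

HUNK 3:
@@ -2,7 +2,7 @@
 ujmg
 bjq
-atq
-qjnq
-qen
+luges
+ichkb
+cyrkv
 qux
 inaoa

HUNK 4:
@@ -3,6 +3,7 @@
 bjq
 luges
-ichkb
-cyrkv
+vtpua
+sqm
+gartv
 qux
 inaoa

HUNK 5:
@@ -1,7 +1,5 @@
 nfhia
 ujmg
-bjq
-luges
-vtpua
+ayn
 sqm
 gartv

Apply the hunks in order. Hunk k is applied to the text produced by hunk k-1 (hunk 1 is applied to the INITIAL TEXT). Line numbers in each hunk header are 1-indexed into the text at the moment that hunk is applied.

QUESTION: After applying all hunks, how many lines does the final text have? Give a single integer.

Answer: 7

Derivation:
Hunk 1: at line 1 remove [frj,ptz] add [ujmg] -> 8 lines: nfhia ujmg bjq gknt mqcn oxse qux inaoa
Hunk 2: at line 3 remove [gknt,mqcn,oxse] add [atq,qjnq,qen] -> 8 lines: nfhia ujmg bjq atq qjnq qen qux inaoa
Hunk 3: at line 2 remove [atq,qjnq,qen] add [luges,ichkb,cyrkv] -> 8 lines: nfhia ujmg bjq luges ichkb cyrkv qux inaoa
Hunk 4: at line 3 remove [ichkb,cyrkv] add [vtpua,sqm,gartv] -> 9 lines: nfhia ujmg bjq luges vtpua sqm gartv qux inaoa
Hunk 5: at line 1 remove [bjq,luges,vtpua] add [ayn] -> 7 lines: nfhia ujmg ayn sqm gartv qux inaoa
Final line count: 7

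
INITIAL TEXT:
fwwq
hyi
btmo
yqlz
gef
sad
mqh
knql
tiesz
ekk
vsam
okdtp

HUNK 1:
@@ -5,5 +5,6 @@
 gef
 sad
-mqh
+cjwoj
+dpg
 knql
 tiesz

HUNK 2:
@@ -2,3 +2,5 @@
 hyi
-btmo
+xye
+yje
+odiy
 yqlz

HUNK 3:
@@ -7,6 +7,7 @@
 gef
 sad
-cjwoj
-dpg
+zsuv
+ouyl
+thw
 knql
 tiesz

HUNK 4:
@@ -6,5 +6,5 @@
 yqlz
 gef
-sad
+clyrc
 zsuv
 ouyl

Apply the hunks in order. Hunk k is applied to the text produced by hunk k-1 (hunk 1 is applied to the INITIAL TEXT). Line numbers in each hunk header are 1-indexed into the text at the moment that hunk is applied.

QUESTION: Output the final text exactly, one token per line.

Hunk 1: at line 5 remove [mqh] add [cjwoj,dpg] -> 13 lines: fwwq hyi btmo yqlz gef sad cjwoj dpg knql tiesz ekk vsam okdtp
Hunk 2: at line 2 remove [btmo] add [xye,yje,odiy] -> 15 lines: fwwq hyi xye yje odiy yqlz gef sad cjwoj dpg knql tiesz ekk vsam okdtp
Hunk 3: at line 7 remove [cjwoj,dpg] add [zsuv,ouyl,thw] -> 16 lines: fwwq hyi xye yje odiy yqlz gef sad zsuv ouyl thw knql tiesz ekk vsam okdtp
Hunk 4: at line 6 remove [sad] add [clyrc] -> 16 lines: fwwq hyi xye yje odiy yqlz gef clyrc zsuv ouyl thw knql tiesz ekk vsam okdtp

Answer: fwwq
hyi
xye
yje
odiy
yqlz
gef
clyrc
zsuv
ouyl
thw
knql
tiesz
ekk
vsam
okdtp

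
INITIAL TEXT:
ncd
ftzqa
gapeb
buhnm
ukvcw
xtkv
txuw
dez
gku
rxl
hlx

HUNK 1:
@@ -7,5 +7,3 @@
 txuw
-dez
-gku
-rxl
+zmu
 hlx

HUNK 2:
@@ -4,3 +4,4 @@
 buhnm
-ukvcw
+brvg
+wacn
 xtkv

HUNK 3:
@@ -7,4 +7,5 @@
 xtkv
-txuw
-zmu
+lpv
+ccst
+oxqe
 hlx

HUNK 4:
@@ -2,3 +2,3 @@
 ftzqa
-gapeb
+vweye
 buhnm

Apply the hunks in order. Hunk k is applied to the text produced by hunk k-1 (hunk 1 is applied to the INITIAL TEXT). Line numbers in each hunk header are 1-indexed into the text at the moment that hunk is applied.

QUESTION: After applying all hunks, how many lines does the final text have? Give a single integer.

Hunk 1: at line 7 remove [dez,gku,rxl] add [zmu] -> 9 lines: ncd ftzqa gapeb buhnm ukvcw xtkv txuw zmu hlx
Hunk 2: at line 4 remove [ukvcw] add [brvg,wacn] -> 10 lines: ncd ftzqa gapeb buhnm brvg wacn xtkv txuw zmu hlx
Hunk 3: at line 7 remove [txuw,zmu] add [lpv,ccst,oxqe] -> 11 lines: ncd ftzqa gapeb buhnm brvg wacn xtkv lpv ccst oxqe hlx
Hunk 4: at line 2 remove [gapeb] add [vweye] -> 11 lines: ncd ftzqa vweye buhnm brvg wacn xtkv lpv ccst oxqe hlx
Final line count: 11

Answer: 11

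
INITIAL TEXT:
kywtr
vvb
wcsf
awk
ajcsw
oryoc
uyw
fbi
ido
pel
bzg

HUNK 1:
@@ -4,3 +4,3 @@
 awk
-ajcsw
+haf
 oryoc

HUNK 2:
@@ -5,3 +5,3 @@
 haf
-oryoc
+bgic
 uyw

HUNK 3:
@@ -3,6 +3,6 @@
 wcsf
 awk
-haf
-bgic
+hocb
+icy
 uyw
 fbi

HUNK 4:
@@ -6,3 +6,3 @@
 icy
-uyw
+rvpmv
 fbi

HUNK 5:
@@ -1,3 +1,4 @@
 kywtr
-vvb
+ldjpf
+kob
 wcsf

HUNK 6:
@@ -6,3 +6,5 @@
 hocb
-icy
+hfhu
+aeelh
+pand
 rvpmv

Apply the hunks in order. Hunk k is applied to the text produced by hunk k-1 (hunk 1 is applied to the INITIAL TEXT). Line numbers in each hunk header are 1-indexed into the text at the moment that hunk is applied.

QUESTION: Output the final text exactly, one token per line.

Hunk 1: at line 4 remove [ajcsw] add [haf] -> 11 lines: kywtr vvb wcsf awk haf oryoc uyw fbi ido pel bzg
Hunk 2: at line 5 remove [oryoc] add [bgic] -> 11 lines: kywtr vvb wcsf awk haf bgic uyw fbi ido pel bzg
Hunk 3: at line 3 remove [haf,bgic] add [hocb,icy] -> 11 lines: kywtr vvb wcsf awk hocb icy uyw fbi ido pel bzg
Hunk 4: at line 6 remove [uyw] add [rvpmv] -> 11 lines: kywtr vvb wcsf awk hocb icy rvpmv fbi ido pel bzg
Hunk 5: at line 1 remove [vvb] add [ldjpf,kob] -> 12 lines: kywtr ldjpf kob wcsf awk hocb icy rvpmv fbi ido pel bzg
Hunk 6: at line 6 remove [icy] add [hfhu,aeelh,pand] -> 14 lines: kywtr ldjpf kob wcsf awk hocb hfhu aeelh pand rvpmv fbi ido pel bzg

Answer: kywtr
ldjpf
kob
wcsf
awk
hocb
hfhu
aeelh
pand
rvpmv
fbi
ido
pel
bzg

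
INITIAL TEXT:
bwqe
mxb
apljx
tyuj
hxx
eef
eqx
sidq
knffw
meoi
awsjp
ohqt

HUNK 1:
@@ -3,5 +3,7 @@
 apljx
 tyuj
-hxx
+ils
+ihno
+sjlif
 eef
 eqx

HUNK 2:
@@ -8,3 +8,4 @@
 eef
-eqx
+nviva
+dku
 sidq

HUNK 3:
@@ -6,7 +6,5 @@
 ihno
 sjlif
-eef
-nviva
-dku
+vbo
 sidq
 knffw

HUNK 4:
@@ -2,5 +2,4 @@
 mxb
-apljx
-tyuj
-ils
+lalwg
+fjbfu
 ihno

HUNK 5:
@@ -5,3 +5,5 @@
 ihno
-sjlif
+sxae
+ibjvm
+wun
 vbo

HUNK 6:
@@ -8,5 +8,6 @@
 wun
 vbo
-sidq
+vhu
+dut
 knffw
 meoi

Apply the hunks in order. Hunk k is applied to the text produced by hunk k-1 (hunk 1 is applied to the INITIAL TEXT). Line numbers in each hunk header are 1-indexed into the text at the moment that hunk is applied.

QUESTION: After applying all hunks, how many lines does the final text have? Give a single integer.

Answer: 15

Derivation:
Hunk 1: at line 3 remove [hxx] add [ils,ihno,sjlif] -> 14 lines: bwqe mxb apljx tyuj ils ihno sjlif eef eqx sidq knffw meoi awsjp ohqt
Hunk 2: at line 8 remove [eqx] add [nviva,dku] -> 15 lines: bwqe mxb apljx tyuj ils ihno sjlif eef nviva dku sidq knffw meoi awsjp ohqt
Hunk 3: at line 6 remove [eef,nviva,dku] add [vbo] -> 13 lines: bwqe mxb apljx tyuj ils ihno sjlif vbo sidq knffw meoi awsjp ohqt
Hunk 4: at line 2 remove [apljx,tyuj,ils] add [lalwg,fjbfu] -> 12 lines: bwqe mxb lalwg fjbfu ihno sjlif vbo sidq knffw meoi awsjp ohqt
Hunk 5: at line 5 remove [sjlif] add [sxae,ibjvm,wun] -> 14 lines: bwqe mxb lalwg fjbfu ihno sxae ibjvm wun vbo sidq knffw meoi awsjp ohqt
Hunk 6: at line 8 remove [sidq] add [vhu,dut] -> 15 lines: bwqe mxb lalwg fjbfu ihno sxae ibjvm wun vbo vhu dut knffw meoi awsjp ohqt
Final line count: 15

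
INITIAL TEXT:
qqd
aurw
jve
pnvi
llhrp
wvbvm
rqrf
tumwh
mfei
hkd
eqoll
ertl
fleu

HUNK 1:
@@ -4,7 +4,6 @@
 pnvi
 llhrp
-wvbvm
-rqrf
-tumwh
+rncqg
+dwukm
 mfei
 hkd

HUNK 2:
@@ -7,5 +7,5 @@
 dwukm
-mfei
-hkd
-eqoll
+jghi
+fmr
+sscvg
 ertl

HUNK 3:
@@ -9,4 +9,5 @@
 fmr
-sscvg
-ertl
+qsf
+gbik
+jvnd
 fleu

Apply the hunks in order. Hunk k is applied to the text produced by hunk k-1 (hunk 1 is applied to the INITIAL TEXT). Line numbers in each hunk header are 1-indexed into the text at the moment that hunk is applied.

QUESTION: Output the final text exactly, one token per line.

Hunk 1: at line 4 remove [wvbvm,rqrf,tumwh] add [rncqg,dwukm] -> 12 lines: qqd aurw jve pnvi llhrp rncqg dwukm mfei hkd eqoll ertl fleu
Hunk 2: at line 7 remove [mfei,hkd,eqoll] add [jghi,fmr,sscvg] -> 12 lines: qqd aurw jve pnvi llhrp rncqg dwukm jghi fmr sscvg ertl fleu
Hunk 3: at line 9 remove [sscvg,ertl] add [qsf,gbik,jvnd] -> 13 lines: qqd aurw jve pnvi llhrp rncqg dwukm jghi fmr qsf gbik jvnd fleu

Answer: qqd
aurw
jve
pnvi
llhrp
rncqg
dwukm
jghi
fmr
qsf
gbik
jvnd
fleu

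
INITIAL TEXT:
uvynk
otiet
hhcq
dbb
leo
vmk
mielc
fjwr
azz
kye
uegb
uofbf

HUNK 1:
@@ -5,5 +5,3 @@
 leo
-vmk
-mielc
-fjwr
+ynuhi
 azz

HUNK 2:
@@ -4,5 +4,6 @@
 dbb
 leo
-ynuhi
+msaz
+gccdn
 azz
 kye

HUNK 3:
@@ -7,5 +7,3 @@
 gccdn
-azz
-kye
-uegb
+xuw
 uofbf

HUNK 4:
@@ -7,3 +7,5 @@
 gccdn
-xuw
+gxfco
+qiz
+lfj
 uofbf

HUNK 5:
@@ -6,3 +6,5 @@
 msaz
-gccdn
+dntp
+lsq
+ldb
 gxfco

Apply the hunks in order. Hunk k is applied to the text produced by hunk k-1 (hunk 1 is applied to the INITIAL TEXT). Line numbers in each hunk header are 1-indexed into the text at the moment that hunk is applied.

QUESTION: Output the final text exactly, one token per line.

Hunk 1: at line 5 remove [vmk,mielc,fjwr] add [ynuhi] -> 10 lines: uvynk otiet hhcq dbb leo ynuhi azz kye uegb uofbf
Hunk 2: at line 4 remove [ynuhi] add [msaz,gccdn] -> 11 lines: uvynk otiet hhcq dbb leo msaz gccdn azz kye uegb uofbf
Hunk 3: at line 7 remove [azz,kye,uegb] add [xuw] -> 9 lines: uvynk otiet hhcq dbb leo msaz gccdn xuw uofbf
Hunk 4: at line 7 remove [xuw] add [gxfco,qiz,lfj] -> 11 lines: uvynk otiet hhcq dbb leo msaz gccdn gxfco qiz lfj uofbf
Hunk 5: at line 6 remove [gccdn] add [dntp,lsq,ldb] -> 13 lines: uvynk otiet hhcq dbb leo msaz dntp lsq ldb gxfco qiz lfj uofbf

Answer: uvynk
otiet
hhcq
dbb
leo
msaz
dntp
lsq
ldb
gxfco
qiz
lfj
uofbf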